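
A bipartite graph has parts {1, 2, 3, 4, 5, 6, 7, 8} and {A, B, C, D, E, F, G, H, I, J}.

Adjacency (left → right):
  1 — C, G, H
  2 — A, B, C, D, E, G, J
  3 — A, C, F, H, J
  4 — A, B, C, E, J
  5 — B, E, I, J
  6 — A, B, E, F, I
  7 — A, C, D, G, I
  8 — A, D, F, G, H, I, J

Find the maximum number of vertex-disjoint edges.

A valid assignment of size 8: 1-C, 2-G, 3-H, 4-B, 5-I, 6-E, 7-A, 8-J.
All 8 left vertices are matched, so no larger matching exists.

8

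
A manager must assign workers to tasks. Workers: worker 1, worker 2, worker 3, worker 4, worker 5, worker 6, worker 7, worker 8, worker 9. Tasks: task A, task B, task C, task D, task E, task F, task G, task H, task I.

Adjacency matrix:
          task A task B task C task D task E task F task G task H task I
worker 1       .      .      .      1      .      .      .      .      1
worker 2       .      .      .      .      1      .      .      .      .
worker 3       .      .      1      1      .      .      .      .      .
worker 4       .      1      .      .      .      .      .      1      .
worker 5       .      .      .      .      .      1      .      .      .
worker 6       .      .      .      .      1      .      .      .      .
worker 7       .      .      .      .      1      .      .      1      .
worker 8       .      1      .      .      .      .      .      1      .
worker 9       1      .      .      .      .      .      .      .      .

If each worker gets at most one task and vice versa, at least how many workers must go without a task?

2

For example, pair worker 1–task I, worker 2–task E, worker 3–task D, worker 4–task B, worker 5–task F, worker 7–task H, worker 9–task A.
The set {worker 2, worker 4, worker 6, worker 7, worker 8} has only 3 neighbours ({task B, task E, task H}), so by Hall's theorem at most 7 of the 9 workers can be matched.
That matches 7 of the 9, leaving 2 unmatched; no matching can do better.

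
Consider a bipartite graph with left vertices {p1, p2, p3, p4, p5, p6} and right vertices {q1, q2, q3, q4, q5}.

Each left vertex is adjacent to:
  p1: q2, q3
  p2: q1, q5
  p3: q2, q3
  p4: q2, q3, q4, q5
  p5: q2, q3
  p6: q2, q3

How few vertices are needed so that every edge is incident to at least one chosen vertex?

The 4 edges p1–q3, p2–q5, p3–q2, p4–q4 form a matching, so any vertex cover needs at least 4 vertices (one per matched edge).
Conversely {p2, p4, q2, q3} meets every edge and has exactly 4 vertices, so 4 is optimal.

4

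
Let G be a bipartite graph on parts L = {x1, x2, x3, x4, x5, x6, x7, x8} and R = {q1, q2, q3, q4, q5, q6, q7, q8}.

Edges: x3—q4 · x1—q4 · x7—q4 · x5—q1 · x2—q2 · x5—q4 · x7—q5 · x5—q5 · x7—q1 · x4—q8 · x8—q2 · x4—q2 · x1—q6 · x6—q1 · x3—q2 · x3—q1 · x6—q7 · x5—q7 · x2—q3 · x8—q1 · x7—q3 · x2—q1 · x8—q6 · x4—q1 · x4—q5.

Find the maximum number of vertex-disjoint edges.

One maximum matching: x1-q4, x2-q3, x3-q2, x4-q8, x5-q7, x6-q1, x7-q5, x8-q6.
All 8 left vertices are matched, so no larger matching exists.

8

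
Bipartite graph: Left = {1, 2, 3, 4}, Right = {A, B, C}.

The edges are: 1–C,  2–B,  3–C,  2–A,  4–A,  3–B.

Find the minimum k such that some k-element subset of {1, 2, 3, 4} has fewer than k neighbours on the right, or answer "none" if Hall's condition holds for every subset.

4

Take S = {1, 2, 3, 4}. Its neighbourhood is {A, B, C}, so |N(S)| = 3 < |S| = 4.
Every subset of size less than 4 has at least as many neighbours as members, so 4 is the minimum.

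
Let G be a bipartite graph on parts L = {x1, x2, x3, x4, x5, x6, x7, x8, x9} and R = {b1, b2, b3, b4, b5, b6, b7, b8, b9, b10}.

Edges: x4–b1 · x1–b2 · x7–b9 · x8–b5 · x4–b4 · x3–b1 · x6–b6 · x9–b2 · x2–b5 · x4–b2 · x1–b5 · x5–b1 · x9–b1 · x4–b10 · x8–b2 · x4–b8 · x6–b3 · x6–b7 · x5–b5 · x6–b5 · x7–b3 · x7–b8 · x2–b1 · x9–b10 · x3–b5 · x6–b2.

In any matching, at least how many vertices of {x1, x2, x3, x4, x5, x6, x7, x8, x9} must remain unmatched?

2

One maximum matching: x1–b2, x2–b1, x3–b5, x4–b4, x6–b7, x7–b3, x9–b10.
The set {x1, x2, x3, x5, x8} has only 3 neighbours ({b1, b2, b5}), so by Hall's theorem at most 7 of the 9 left vertices can be matched.
That matches 7 of the 9, leaving 2 unmatched; no matching can do better.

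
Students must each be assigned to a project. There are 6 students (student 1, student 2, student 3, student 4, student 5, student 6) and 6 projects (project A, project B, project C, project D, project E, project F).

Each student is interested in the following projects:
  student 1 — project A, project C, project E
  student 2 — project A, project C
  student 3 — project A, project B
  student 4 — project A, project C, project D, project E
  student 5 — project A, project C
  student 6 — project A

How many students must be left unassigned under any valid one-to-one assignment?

For example, pair student 1→project E, student 2→project A, student 3→project B, student 4→project D, student 5→project C.
The set {student 2, student 5, student 6} has only 2 neighbours ({project A, project C}), so by Hall's theorem at most 5 of the 6 students can be matched.
That matches 5 of the 6, leaving 1 unmatched; no matching can do better.

1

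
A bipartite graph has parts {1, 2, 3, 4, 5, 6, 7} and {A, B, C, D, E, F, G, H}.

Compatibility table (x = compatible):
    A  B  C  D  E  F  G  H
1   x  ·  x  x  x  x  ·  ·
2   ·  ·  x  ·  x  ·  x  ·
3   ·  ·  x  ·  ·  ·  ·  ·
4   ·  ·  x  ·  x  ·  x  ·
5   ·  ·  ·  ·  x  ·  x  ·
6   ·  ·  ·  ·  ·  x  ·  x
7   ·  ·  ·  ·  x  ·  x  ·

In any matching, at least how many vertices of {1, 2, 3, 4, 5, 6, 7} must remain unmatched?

2

For example, pair 1–A, 2–G, 3–C, 4–E, 6–F.
The set {2, 3, 4, 5, 7} has only 3 neighbours ({C, E, G}), so by Hall's theorem at most 5 of the 7 left vertices can be matched.
That matches 5 of the 7, leaving 2 unmatched; no matching can do better.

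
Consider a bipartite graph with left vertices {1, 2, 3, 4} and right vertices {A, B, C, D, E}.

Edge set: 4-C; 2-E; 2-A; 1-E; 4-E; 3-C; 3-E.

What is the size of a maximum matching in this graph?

3

One maximum matching: 1→E, 2→A, 3→C.
The set {1, 3, 4} has only 2 neighbours ({C, E}), so by Hall's theorem at most 3 of the 4 left vertices can be matched.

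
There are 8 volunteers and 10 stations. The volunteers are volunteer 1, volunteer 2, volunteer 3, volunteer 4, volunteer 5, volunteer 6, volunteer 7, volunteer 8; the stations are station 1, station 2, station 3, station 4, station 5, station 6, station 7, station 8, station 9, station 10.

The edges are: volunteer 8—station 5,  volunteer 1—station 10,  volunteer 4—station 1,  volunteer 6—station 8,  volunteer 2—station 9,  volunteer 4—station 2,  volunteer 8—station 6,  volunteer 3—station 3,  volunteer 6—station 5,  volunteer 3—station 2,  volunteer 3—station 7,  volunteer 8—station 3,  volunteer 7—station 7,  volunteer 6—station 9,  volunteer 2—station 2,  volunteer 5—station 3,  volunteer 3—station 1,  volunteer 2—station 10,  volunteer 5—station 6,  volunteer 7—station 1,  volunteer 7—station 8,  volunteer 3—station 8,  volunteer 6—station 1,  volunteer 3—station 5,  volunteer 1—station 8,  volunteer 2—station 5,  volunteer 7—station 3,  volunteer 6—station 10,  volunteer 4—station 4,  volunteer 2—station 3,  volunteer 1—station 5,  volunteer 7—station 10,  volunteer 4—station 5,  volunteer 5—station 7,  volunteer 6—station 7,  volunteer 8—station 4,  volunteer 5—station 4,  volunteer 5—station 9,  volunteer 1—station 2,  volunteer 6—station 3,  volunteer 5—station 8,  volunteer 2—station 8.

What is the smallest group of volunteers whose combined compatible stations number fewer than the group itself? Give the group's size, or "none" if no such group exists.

A matching saturating every volunteer exists, for instance volunteer 1→station 10, volunteer 2→station 2, volunteer 3→station 1, volunteer 4→station 5, volunteer 5→station 6, volunteer 6→station 8, volunteer 7→station 7, volunteer 8→station 3.
By Hall's marriage theorem, this means |N(S)| ≥ |S| for every subset S, so no violating subset exists.

none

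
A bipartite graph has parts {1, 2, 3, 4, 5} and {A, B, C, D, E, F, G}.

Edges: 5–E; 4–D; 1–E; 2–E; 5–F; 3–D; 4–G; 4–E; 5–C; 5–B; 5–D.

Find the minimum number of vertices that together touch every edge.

A maximum matching has 4 edges (e.g. 1–E, 3–D, 4–G, 5–B).
By König's theorem the minimum vertex cover has the same size. One such cover is {3, 4, 5, E}.

4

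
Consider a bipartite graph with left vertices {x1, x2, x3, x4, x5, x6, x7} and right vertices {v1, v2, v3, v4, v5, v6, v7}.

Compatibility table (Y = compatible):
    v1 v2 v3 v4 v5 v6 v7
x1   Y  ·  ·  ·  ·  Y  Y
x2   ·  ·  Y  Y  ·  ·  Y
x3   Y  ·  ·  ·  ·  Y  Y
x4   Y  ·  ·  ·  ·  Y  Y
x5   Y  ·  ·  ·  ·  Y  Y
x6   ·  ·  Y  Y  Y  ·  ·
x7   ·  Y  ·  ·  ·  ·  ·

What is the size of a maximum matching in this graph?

6

One maximum matching: x1→v1, x2→v3, x3→v7, x4→v6, x6→v4, x7→v2.
The set {x1, x3, x4, x5} has only 3 neighbours ({v1, v6, v7}), so by Hall's theorem at most 6 of the 7 left vertices can be matched.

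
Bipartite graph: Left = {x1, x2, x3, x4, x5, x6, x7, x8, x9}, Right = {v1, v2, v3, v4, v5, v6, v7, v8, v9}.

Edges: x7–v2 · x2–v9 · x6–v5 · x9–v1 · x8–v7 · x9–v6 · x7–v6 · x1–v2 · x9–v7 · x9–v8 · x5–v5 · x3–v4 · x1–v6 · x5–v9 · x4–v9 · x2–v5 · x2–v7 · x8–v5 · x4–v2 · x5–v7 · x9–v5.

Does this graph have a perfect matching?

The set {x1, x2, x4, x5, x6, x7, x8} has only 5 neighbours ({v2, v5, v6, v7, v9}), so by Hall's theorem at most 7 of the 9 left vertices can be matched.
Hence no matching covers every left vertex.

No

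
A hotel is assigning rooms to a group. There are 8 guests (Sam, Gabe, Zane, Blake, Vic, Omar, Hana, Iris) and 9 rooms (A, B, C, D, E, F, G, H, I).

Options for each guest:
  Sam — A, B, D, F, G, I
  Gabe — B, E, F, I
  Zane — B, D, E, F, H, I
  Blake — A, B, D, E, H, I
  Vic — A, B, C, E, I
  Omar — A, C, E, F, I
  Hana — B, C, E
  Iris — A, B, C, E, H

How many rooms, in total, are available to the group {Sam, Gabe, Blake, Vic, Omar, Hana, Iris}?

9

The union of neighbours of {Sam, Gabe, Blake, Vic, Omar, Hana, Iris} is {A, B, C, D, E, F, G, H, I}, which has 9 elements.
Since |N(S)| = 9 ≥ |S| = 7, Hall's condition holds for this subset.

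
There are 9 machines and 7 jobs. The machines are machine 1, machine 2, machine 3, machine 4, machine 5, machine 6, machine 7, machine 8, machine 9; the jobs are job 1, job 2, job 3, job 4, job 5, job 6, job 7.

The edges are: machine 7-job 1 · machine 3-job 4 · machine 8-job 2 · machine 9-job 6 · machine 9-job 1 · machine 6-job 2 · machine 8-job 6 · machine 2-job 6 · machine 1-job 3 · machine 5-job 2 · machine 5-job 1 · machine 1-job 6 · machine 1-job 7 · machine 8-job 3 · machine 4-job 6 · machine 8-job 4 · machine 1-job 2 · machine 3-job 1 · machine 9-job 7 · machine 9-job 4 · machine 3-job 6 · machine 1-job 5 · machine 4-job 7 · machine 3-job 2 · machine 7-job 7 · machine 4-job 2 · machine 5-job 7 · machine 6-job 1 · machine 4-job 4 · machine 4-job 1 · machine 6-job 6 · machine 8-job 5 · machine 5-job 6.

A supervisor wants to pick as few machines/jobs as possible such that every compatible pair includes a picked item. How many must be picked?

7

The 7 edges machine 1–job 3, machine 2–job 6, machine 3–job 4, machine 4–job 7, machine 5–job 1, machine 6–job 2, machine 8–job 5 form a matching, so any vertex cover needs at least 7 vertices (one per matched edge).
Conversely {machine 1, machine 8, job 1, job 2, job 4, job 6, job 7} meets every edge and has exactly 7 vertices, so 7 is optimal.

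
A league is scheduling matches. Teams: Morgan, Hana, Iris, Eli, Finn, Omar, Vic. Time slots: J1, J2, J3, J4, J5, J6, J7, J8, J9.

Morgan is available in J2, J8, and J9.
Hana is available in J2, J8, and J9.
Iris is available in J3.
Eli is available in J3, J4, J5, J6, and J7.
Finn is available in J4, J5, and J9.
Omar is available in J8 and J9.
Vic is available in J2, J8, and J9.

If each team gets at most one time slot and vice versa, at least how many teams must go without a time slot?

For example, pair Morgan→J2, Hana→J8, Iris→J3, Eli→J6, Finn→J5, Omar→J9.
The set {Morgan, Hana, Omar, Vic} has only 3 neighbours ({J2, J8, J9}), so by Hall's theorem at most 6 of the 7 teams can be matched.
That matches 6 of the 7, leaving 1 unmatched; no matching can do better.

1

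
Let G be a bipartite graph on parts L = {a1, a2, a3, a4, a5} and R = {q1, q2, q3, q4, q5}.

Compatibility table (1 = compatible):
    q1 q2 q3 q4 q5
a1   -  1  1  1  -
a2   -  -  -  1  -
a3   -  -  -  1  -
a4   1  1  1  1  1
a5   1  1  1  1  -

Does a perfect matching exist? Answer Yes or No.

No

The set {a2, a3} has only 1 neighbour ({q4}), so by Hall's theorem at most 4 of the 5 left vertices can be matched.
Hence no matching covers every left vertex.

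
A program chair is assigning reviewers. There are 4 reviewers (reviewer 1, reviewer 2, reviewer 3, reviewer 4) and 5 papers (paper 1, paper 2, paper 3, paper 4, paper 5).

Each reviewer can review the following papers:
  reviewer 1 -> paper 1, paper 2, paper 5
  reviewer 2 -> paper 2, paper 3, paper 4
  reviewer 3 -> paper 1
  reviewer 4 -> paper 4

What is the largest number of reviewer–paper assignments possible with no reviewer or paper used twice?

4

For example, pair reviewer 1→paper 5, reviewer 2→paper 2, reviewer 3→paper 1, reviewer 4→paper 4.
This saturates every reviewer, so 4 is the maximum.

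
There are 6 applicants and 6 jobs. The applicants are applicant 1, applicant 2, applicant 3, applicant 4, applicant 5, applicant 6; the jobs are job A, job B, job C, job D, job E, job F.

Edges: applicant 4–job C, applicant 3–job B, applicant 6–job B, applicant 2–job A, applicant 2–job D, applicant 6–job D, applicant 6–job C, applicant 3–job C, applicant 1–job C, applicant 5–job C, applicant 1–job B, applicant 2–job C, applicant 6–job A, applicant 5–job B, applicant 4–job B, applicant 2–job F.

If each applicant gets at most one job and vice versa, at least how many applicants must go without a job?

A valid assignment of size 4: applicant 1→job C, applicant 2→job F, applicant 3→job B, applicant 6→job A.
The set {applicant 1, applicant 3, applicant 4, applicant 5} has only 2 neighbours ({job B, job C}), so by Hall's theorem at most 4 of the 6 applicants can be matched.
That matches 4 of the 6, leaving 2 unmatched; no matching can do better.

2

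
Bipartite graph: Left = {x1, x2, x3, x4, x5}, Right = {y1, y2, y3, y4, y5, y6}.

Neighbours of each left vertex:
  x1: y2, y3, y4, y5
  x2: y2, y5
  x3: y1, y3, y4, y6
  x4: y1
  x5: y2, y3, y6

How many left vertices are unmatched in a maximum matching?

0

One maximum matching: x1→y2, x2→y5, x3→y4, x4→y1, x5→y3.
All 5 left vertices are matched, so no larger matching exists.
That matches 5 of the 5, leaving 0 unmatched; no matching can do better.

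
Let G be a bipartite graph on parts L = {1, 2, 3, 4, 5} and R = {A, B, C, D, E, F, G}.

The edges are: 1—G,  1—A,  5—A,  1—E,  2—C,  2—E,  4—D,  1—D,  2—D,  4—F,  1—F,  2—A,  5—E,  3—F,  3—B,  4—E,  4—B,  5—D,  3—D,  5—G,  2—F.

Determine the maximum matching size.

5

A valid assignment of size 5: 1→G, 2→A, 3→F, 4→B, 5→E.
This saturates every left vertex, so 5 is the maximum.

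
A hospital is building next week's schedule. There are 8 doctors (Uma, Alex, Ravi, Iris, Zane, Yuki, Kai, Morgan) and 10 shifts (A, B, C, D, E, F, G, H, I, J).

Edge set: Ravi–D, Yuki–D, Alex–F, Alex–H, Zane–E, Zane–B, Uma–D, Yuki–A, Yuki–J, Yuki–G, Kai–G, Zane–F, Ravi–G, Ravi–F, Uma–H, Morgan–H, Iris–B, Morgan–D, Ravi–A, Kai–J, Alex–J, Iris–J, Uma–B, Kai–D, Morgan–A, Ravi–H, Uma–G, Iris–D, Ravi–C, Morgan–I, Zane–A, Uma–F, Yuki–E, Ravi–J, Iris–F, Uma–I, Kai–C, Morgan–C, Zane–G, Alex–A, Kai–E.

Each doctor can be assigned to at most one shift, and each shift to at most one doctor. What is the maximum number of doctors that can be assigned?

A valid assignment of size 8: Uma→D, Alex→H, Ravi→J, Iris→F, Zane→B, Yuki→E, Kai→G, Morgan→A.
This saturates every doctor, so 8 is the maximum.

8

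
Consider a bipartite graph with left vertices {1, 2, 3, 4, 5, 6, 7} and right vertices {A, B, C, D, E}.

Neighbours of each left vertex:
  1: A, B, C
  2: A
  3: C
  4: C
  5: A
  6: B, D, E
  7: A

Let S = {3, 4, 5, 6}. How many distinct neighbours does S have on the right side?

The union of neighbours of {3, 4, 5, 6} is {A, B, C, D, E}, which has 5 elements.
Since |N(S)| = 5 ≥ |S| = 4, Hall's condition holds for this subset.

5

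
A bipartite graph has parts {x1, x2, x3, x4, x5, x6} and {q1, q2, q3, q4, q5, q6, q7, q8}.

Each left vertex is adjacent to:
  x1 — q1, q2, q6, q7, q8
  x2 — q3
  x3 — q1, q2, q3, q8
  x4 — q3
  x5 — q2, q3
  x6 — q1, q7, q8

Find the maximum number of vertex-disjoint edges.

5

One maximum matching: x1→q6, x2→q3, x3→q1, x5→q2, x6→q8.
The set {x2, x4} has only 1 neighbour ({q3}), so by Hall's theorem at most 5 of the 6 left vertices can be matched.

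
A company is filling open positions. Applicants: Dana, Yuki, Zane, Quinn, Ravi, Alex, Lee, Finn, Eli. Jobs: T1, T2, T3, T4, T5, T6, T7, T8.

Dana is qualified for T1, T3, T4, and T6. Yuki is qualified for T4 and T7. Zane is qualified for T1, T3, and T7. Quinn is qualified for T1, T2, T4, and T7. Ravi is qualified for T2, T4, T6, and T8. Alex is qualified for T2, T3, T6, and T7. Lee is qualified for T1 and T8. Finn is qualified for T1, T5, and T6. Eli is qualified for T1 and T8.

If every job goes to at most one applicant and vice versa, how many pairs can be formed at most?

8

A valid assignment of size 8: Dana-T4, Yuki-T7, Zane-T3, Quinn-T1, Ravi-T6, Alex-T2, Lee-T8, Finn-T5.
The set {Dana, Yuki, Zane, Quinn, Ravi, Alex, Lee, Eli} has only 7 neighbours ({T1, T2, T3, T4, T6, T7, T8}), so by Hall's theorem at most 8 of the 9 applicants can be matched.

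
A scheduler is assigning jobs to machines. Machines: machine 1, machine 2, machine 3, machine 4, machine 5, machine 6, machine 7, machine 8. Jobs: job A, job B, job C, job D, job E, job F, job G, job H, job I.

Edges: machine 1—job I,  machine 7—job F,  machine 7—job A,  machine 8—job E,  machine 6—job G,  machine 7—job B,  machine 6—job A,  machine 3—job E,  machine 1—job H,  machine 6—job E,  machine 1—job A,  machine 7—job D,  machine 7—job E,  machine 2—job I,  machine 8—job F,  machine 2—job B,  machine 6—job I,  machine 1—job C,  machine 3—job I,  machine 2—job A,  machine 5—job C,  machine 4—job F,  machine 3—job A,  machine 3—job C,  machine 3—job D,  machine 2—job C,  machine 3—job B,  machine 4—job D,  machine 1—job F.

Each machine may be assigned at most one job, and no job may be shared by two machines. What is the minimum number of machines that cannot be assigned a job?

0

For example, pair machine 1–job H, machine 2–job A, machine 3–job I, machine 4–job D, machine 5–job C, machine 6–job G, machine 7–job B, machine 8–job F.
All 8 machines are matched, so no larger matching exists.
That matches 8 of the 8, leaving 0 unmatched; no matching can do better.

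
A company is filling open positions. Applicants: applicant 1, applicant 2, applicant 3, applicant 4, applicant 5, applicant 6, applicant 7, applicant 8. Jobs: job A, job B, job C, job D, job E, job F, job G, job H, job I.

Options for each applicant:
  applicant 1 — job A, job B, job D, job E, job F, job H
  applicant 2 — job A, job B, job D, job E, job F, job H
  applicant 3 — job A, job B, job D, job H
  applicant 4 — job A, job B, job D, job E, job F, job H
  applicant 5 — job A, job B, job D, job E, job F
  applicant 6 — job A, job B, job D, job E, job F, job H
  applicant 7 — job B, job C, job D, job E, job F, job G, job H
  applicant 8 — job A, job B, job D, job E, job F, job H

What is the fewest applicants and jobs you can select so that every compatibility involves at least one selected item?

7

The 7 edges applicant 1–job E, applicant 2–job B, applicant 3–job A, applicant 4–job H, applicant 5–job D, applicant 6–job F, applicant 7–job G form a matching, so any vertex cover needs at least 7 vertices (one per matched edge).
Conversely {applicant 7, job A, job B, job D, job E, job F, job H} meets every edge and has exactly 7 vertices, so 7 is optimal.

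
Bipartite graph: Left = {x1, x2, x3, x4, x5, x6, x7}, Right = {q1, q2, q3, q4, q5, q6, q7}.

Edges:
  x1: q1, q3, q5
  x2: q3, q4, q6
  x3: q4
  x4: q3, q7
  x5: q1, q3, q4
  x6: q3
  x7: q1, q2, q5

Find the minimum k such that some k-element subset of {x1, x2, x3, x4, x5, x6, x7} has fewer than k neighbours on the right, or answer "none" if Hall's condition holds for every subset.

none

A matching saturating every left vertex exists, for instance x1→q5, x2→q6, x3→q4, x4→q7, x5→q1, x6→q3, x7→q2.
By Hall's marriage theorem, this means |N(S)| ≥ |S| for every subset S, so no violating subset exists.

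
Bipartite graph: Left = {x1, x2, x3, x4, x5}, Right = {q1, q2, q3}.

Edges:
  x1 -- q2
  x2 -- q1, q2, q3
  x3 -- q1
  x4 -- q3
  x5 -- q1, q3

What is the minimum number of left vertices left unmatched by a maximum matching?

A valid assignment of size 3: x1–q2, x2–q3, x3–q1.
The set {x1, x2, x3, x4, x5} has only 3 neighbours ({q1, q2, q3}), so by Hall's theorem at most 3 of the 5 left vertices can be matched.
That matches 3 of the 5, leaving 2 unmatched; no matching can do better.

2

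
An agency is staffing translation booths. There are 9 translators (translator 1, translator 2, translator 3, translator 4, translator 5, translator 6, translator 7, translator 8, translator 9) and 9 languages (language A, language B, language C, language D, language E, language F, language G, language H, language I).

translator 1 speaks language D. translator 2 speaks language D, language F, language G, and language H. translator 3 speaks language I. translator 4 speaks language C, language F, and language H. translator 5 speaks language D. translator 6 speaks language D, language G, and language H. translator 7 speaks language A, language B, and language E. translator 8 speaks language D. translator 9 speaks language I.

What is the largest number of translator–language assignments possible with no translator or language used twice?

6

For example, pair translator 1→language D, translator 2→language F, translator 3→language I, translator 4→language H, translator 6→language G, translator 7→language B.
The set {translator 1, translator 3, translator 5, translator 8, translator 9} has only 2 neighbours ({language D, language I}), so by Hall's theorem at most 6 of the 9 translators can be matched.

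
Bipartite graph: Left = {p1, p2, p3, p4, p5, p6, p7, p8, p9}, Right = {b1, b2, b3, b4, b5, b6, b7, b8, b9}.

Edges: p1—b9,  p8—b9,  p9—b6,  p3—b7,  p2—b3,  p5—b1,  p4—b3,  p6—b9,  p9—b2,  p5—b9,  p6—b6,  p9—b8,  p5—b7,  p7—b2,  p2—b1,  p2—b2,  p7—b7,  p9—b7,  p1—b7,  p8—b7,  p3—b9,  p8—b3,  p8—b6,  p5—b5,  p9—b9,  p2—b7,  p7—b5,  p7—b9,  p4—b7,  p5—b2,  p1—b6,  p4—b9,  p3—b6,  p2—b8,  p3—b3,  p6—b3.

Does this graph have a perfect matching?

No

The set {p1, p3, p4, p6, p8} has only 4 neighbours ({b3, b6, b7, b9}), so by Hall's theorem at most 8 of the 9 left vertices can be matched.
Hence no matching covers every left vertex.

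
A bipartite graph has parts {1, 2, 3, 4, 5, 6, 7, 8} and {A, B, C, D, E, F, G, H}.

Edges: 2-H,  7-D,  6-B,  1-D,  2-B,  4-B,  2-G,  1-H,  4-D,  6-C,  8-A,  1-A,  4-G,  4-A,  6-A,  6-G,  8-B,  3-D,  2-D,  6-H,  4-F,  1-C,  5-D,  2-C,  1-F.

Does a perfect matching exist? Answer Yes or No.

No

The set {3, 5, 7} has only 1 neighbour ({D}), so by Hall's theorem at most 6 of the 8 left vertices can be matched.
Hence no matching covers every left vertex.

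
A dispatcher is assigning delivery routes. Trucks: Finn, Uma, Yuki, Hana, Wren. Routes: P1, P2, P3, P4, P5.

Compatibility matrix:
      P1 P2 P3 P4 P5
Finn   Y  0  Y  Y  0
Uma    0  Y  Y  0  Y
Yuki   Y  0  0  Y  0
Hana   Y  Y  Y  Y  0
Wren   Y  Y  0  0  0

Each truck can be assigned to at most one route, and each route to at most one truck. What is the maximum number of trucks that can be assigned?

For example, pair Finn-P3, Uma-P5, Yuki-P4, Hana-P2, Wren-P1.
This saturates every truck, so 5 is the maximum.

5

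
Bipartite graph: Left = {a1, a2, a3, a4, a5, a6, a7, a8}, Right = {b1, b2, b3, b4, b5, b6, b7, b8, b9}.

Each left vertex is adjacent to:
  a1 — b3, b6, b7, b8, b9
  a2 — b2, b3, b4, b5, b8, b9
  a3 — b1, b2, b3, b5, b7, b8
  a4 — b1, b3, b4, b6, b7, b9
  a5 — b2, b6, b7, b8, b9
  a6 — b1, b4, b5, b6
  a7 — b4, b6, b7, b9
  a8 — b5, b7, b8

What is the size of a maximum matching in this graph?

For example, pair a1–b3, a2–b8, a3–b1, a4–b4, a5–b2, a6–b6, a7–b7, a8–b5.
All 8 left vertices are matched, so no larger matching exists.

8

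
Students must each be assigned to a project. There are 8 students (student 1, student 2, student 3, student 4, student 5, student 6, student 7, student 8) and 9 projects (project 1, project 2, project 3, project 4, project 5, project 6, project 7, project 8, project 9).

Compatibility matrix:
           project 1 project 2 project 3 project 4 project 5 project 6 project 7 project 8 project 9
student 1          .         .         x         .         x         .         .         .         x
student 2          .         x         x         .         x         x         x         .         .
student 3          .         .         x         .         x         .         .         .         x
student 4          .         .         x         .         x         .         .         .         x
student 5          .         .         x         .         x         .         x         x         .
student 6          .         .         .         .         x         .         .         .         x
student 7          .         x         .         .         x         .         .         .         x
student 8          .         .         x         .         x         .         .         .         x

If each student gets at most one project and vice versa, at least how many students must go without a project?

A valid assignment of size 6: student 1–project 5, student 2–project 7, student 3–project 3, student 4–project 9, student 5–project 8, student 7–project 2.
The set {student 1, student 3, student 4, student 6, student 8} has only 3 neighbours ({project 3, project 5, project 9}), so by Hall's theorem at most 6 of the 8 students can be matched.
That matches 6 of the 8, leaving 2 unmatched; no matching can do better.

2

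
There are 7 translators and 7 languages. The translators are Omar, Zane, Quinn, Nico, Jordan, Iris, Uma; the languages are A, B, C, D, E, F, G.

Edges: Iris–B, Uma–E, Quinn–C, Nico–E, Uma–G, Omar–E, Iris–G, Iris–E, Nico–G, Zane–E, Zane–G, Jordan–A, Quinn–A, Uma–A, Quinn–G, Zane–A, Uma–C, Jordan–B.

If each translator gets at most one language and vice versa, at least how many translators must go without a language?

One maximum matching: Omar-E, Zane-A, Quinn-C, Nico-G, Jordan-B.
The set {Omar, Zane, Quinn, Nico, Jordan, Iris, Uma} has only 5 neighbours ({A, B, C, E, G}), so by Hall's theorem at most 5 of the 7 translators can be matched.
That matches 5 of the 7, leaving 2 unmatched; no matching can do better.

2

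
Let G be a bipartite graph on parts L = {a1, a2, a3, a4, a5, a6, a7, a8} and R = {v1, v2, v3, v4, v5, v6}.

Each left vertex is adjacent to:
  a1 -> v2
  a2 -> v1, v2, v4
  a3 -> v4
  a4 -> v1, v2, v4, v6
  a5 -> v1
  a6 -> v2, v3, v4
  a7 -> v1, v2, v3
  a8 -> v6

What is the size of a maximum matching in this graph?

For example, pair a1-v2, a2-v1, a3-v4, a4-v6, a6-v3.
The set {a1, a2, a3, a4, a5, a6, a7, a8} has only 5 neighbours ({v1, v2, v3, v4, v6}), so by Hall's theorem at most 5 of the 8 left vertices can be matched.

5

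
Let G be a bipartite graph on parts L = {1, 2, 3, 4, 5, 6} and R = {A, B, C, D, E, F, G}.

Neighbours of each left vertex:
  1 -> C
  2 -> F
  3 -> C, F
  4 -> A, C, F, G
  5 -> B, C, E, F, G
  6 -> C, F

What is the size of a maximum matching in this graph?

A valid assignment of size 4: 1–C, 2–F, 4–A, 5–G.
The set {1, 2, 3, 6} has only 2 neighbours ({C, F}), so by Hall's theorem at most 4 of the 6 left vertices can be matched.

4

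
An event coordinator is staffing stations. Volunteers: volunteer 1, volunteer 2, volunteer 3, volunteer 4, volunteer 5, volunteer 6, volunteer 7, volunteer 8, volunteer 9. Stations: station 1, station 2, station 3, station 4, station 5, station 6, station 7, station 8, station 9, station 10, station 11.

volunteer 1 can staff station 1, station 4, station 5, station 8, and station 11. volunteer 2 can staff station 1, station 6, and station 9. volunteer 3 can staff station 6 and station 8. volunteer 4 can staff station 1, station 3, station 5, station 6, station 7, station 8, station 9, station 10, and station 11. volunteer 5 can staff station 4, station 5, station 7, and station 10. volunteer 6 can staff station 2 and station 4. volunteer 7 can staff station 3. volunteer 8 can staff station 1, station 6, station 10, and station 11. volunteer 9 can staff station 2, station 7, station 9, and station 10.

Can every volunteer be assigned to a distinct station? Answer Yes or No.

For example, pair volunteer 1–station 1, volunteer 2–station 9, volunteer 3–station 6, volunteer 4–station 8, volunteer 5–station 7, volunteer 6–station 4, volunteer 7–station 3, volunteer 8–station 11, volunteer 9–station 2.
All 9 volunteers are covered.

Yes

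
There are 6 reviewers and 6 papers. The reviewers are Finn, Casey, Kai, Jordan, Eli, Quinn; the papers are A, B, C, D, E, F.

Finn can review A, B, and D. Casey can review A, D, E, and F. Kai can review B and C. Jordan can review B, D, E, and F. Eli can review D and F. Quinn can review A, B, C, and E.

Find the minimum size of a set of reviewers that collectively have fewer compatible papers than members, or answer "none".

none

A matching saturating every reviewer exists, for instance Finn→A, Casey→D, Kai→C, Jordan→E, Eli→F, Quinn→B.
By Hall's marriage theorem, this means |N(S)| ≥ |S| for every subset S, so no violating subset exists.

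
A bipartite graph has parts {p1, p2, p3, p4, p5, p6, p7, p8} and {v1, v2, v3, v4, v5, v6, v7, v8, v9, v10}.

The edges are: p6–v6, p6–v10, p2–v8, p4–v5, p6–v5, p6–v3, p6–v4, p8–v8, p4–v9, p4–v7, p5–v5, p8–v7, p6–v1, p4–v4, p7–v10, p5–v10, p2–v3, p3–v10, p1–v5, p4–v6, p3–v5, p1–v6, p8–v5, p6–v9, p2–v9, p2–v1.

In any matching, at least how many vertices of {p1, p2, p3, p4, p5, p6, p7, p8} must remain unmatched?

One maximum matching: p1–v6, p2–v1, p3–v5, p4–v9, p5–v10, p6–v3, p8–v7.
The set {p3, p5, p7} has only 2 neighbours ({v10, v5}), so by Hall's theorem at most 7 of the 8 left vertices can be matched.
That matches 7 of the 8, leaving 1 unmatched; no matching can do better.

1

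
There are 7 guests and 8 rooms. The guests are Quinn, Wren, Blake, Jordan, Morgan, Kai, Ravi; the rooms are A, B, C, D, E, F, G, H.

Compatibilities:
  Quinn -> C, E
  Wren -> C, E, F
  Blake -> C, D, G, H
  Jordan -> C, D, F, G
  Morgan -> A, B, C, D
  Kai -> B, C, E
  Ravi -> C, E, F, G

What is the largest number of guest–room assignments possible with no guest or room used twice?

7

For example, pair Quinn→C, Wren→F, Blake→H, Jordan→G, Morgan→D, Kai→B, Ravi→E.
This saturates every guest, so 7 is the maximum.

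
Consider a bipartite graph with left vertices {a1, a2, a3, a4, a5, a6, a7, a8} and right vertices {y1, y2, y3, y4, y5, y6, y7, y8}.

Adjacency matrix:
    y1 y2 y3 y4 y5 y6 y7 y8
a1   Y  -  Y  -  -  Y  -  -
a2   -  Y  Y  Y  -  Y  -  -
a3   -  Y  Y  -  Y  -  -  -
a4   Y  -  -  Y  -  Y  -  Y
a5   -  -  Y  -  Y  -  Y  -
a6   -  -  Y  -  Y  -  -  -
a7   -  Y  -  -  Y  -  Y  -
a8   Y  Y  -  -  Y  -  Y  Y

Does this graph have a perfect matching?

Yes

A valid assignment of size 8: a1–y6, a2–y4, a3–y2, a4–y8, a5–y3, a6–y5, a7–y7, a8–y1.
All 8 left vertices are covered.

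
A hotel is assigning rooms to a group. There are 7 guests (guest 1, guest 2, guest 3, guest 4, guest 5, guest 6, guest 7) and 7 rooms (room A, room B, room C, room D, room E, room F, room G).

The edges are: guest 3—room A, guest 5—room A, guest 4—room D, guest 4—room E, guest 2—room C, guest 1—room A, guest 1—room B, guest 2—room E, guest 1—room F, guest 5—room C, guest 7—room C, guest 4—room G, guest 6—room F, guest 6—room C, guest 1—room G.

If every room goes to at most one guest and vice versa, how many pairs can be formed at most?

6

One maximum matching: guest 1–room G, guest 2–room E, guest 3–room A, guest 4–room D, guest 5–room C, guest 6–room F.
The set {guest 3, guest 5, guest 7} has only 2 neighbours ({room A, room C}), so by Hall's theorem at most 6 of the 7 guests can be matched.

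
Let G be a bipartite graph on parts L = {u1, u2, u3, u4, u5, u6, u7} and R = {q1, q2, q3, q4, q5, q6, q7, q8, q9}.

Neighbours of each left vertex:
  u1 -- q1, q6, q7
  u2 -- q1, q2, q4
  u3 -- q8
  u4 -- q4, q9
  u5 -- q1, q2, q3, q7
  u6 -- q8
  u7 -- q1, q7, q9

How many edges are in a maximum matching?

6

For example, pair u1–q6, u2–q4, u3–q8, u4–q9, u5–q2, u7–q7.
The set {u3, u6} has only 1 neighbour ({q8}), so by Hall's theorem at most 6 of the 7 left vertices can be matched.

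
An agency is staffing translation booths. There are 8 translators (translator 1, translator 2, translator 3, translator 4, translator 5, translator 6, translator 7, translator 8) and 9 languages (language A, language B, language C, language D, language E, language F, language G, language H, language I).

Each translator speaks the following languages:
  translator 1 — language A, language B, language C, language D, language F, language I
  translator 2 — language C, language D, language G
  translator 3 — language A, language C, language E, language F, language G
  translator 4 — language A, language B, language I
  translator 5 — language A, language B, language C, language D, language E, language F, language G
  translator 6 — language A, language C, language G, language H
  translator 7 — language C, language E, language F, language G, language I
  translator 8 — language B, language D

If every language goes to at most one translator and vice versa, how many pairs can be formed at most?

For example, pair translator 1–language F, translator 2–language D, translator 3–language A, translator 4–language I, translator 5–language C, translator 6–language H, translator 7–language G, translator 8–language B.
All 8 translators are matched, so no larger matching exists.

8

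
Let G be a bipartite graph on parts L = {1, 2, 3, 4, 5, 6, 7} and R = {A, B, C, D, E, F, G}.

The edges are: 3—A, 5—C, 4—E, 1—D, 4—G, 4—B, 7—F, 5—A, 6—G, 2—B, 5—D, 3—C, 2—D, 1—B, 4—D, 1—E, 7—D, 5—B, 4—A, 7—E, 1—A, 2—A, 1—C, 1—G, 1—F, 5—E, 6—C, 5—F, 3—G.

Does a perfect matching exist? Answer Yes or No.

One maximum matching: 1→F, 2→D, 3→G, 4→B, 5→A, 6→C, 7→E.
Every left vertex is matched, so this is a perfect matching.

Yes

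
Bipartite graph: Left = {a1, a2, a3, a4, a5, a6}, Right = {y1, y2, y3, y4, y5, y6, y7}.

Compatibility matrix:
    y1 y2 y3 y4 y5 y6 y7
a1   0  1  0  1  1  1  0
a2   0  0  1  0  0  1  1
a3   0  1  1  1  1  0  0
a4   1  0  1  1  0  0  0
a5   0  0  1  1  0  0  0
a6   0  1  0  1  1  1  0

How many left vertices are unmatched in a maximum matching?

A valid assignment of size 6: a1-y2, a2-y7, a3-y3, a4-y1, a5-y4, a6-y6.
This saturates every left vertex, so 6 is the maximum.
That matches 6 of the 6, leaving 0 unmatched; no matching can do better.

0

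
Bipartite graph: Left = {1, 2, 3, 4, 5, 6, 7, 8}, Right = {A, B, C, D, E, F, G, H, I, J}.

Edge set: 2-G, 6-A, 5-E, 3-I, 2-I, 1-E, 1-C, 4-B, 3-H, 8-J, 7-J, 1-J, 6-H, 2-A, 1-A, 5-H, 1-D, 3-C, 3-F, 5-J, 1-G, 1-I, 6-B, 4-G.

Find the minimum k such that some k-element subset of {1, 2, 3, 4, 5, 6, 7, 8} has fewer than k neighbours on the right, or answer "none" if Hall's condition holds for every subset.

Take S = {7, 8}. Its neighbourhood is {J}, so |N(S)| = 1 < |S| = 2.
No single vertex violates Hall's condition since each has at least one neighbour, so 2 is the minimum.

2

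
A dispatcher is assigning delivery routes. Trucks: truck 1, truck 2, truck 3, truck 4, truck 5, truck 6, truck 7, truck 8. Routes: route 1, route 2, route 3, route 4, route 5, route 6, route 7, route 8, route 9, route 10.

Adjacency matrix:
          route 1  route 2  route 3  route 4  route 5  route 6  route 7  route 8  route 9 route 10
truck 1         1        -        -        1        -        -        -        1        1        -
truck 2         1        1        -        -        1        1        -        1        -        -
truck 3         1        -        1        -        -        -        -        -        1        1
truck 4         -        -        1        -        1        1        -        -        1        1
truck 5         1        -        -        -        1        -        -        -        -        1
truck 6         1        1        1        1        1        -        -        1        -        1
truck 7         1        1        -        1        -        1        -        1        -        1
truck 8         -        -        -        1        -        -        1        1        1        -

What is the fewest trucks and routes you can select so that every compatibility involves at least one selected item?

8

{truck 1, truck 2, truck 3, truck 4, truck 5, truck 6, truck 7, truck 8} is a vertex cover of size 8: every edge has an endpoint in this set.
No smaller cover exists because truck 1–route 1, truck 2–route 2, truck 3–route 10, truck 4–route 9, truck 5–route 5, truck 6–route 3, truck 7–route 4, truck 8–route 7 is a matching of size 8, and a cover must include an endpoint of each of these disjoint edges (König's theorem).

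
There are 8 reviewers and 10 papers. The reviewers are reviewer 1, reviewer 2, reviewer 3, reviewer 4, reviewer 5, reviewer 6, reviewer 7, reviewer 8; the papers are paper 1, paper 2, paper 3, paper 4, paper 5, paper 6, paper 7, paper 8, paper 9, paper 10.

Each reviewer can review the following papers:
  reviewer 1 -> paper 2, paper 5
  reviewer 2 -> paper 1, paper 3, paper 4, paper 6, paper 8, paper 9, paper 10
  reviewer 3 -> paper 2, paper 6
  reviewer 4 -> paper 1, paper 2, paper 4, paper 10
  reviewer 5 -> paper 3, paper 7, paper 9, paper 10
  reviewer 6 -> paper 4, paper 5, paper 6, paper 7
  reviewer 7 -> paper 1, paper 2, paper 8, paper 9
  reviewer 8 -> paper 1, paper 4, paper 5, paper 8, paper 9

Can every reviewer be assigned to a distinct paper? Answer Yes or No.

A valid assignment of size 8: reviewer 1-paper 5, reviewer 2-paper 6, reviewer 3-paper 2, reviewer 4-paper 4, reviewer 5-paper 10, reviewer 6-paper 7, reviewer 7-paper 8, reviewer 8-paper 9.
All 8 reviewers are covered.

Yes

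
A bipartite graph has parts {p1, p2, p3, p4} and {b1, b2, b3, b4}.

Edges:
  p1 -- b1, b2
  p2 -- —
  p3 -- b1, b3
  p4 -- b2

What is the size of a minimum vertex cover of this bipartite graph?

{p1, p3, p4} is a vertex cover of size 3: every edge has an endpoint in this set.
No smaller cover exists because p1–b1, p3–b3, p4–b2 is a matching of size 3, and a cover must include an endpoint of each of these disjoint edges (König's theorem).

3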